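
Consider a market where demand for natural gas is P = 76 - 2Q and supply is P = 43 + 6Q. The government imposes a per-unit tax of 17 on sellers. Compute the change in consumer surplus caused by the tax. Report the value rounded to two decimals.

-13.02

Without the tax, 76 - 2Q = 43 + 6Q so Q* = 4.125 and P* = 67.75.
With the tax, sellers need 17 more per unit: 76 - 2Q = 43 + 6Q + 17, so Q_t = 2. Buyers pay P_b = 72; sellers receive P_s = P_b - 17 = 55.
CS falls from (1/2)(4.125)(8.25) = 17.0156 to (1/2)(2)(4) = 4, a change of -13.0156.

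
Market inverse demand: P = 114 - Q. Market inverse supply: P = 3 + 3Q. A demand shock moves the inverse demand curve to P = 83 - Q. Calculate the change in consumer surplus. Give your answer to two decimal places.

Initial equilibrium: Q_0 = 27.75, P_0 = 86.25; CS_0 = (1/2)(27.75)(27.75) = 385.0312, PS_0 = (1/2)(27.75)(83.25) = 1155.0938.
New equilibrium: 83 - Q = 3 + 3Q gives Q_1 = 20, P_1 = 63; CS_1 = 200, PS_1 = 600.
Change in consumer surplus = 200 - 385.0312 = -185.0312.

-185.03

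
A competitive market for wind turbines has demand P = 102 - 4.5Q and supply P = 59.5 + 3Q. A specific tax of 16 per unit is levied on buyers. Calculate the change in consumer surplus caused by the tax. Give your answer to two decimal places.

Without the tax, 102 - 4.5Q = 59.5 + 3Q so Q* = 5.6667 and P* = 76.5.
A tax on buyers shifts demand down by 16: (102 - 16) - 4.5Q = 59.5 + 3Q, so Q_t = 3.5333. Buyers pay P_b = 86.1; sellers receive P_s = P_b - 16 = 70.1.
CS falls from (1/2)(5.6667)(25.5) = 72.25 to (1/2)(3.5333)(15.9) = 28.09, a change of -44.16.

-44.16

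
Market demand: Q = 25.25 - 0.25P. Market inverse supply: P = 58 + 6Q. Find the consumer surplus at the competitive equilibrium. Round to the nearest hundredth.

36.98

Rewriting demand in inverse form: P = 101 - 4Q.
Equilibrium: 101 - 4Q = 58 + 6Q, so Q* = 4.3 and P* = 83.8.
The demand choke price is 101, so CS = (1/2)(Q*)(101 - P*) = (1/2)(4.3)(17.2) = 36.98.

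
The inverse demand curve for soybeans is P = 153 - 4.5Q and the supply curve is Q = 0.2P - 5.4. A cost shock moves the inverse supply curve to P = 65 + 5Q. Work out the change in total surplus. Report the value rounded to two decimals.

-428.00

Rewriting supply in inverse form: P = 27 + 5Q.
Initial equilibrium: Q_0 = 13.2632, P_0 = 93.3158; CS_0 = (1/2)(13.2632)(59.6842) = 395.8006, PS_0 = (1/2)(13.2632)(66.3158) = 439.7784.
New equilibrium: 153 - 4.5Q = 65 + 5Q gives Q_1 = 9.2632, P_1 = 111.3158; CS_1 = 193.0637, PS_1 = 214.5152.
Change in total surplus = (193.0637 + 214.5152) - (395.8006 + 439.7784) = -428.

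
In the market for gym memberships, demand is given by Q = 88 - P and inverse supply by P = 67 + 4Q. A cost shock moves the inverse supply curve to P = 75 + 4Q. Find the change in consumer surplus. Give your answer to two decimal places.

-5.44

Rewriting demand in inverse form: P = 88 - Q.
Initial equilibrium: Q_0 = 4.2, P_0 = 83.8; CS_0 = (1/2)(4.2)(4.2) = 8.82, PS_0 = (1/2)(4.2)(16.8) = 35.28.
New equilibrium: 88 - Q = 75 + 4Q gives Q_1 = 2.6, P_1 = 85.4; CS_1 = 3.38, PS_1 = 13.52.
Change in consumer surplus = 3.38 - 8.82 = -5.44.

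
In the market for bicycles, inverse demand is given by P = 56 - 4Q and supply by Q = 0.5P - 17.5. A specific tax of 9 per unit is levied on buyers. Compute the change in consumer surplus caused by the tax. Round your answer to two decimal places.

-16.50

Rewriting supply in inverse form: P = 35 + 2Q.
Pre-tax equilibrium: 56 - 4Q = 35 + 2Q gives Q* = 3.5, P* = 42.
A tax on buyers shifts demand down by 9: (56 - 9) - 4Q = 35 + 2Q, so Q_t = 2. Buyers pay P_b = 48; sellers receive P_s = P_b - 9 = 39.
CS falls from (1/2)(3.5)(14) = 24.5 to (1/2)(2)(8) = 8, a change of -16.5.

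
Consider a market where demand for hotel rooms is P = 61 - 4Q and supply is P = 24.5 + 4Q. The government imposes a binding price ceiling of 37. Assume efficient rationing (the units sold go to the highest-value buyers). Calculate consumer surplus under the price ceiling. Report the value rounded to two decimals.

55.47

Free-market equilibrium: 61 - 4Q = 24.5 + 4Q gives Q* = 4.5625, P* = 42.75.
At the ceiling price 37, quantity supplied is (37 - 24.5)/4 = 3.125; supply is the short side, so Q = 3.125 trades at P = 37.
The demand price at Q = 3.125 is 48.5. CS is the trapezoid between demand and 37 over [0, 3.125]: (1/2)[(61 - 37) + (48.5 - 37)](3.125) = 55.4688.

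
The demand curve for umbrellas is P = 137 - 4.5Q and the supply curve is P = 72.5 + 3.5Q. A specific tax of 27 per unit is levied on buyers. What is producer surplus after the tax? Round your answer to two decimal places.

Without the tax, 137 - 4.5Q = 72.5 + 3.5Q so Q* = 8.0625 and P* = 100.7188.
With the tax, buyers' net willingness to pay falls by 27: (137 - 27) - 4.5Q = 72.5 + 3.5Q, so Q_t = 4.6875. Buyers pay P_b = 115.9062; sellers receive P_s = P_b - 27 = 88.9062.
PS = (1/2)(Q_t)(P_s - 72.5) = (1/2)(4.6875)(16.4062) = 38.4521.

38.45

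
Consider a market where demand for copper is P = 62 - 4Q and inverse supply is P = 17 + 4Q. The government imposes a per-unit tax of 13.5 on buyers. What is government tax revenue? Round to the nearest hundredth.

53.16

Pre-tax equilibrium: 62 - 4Q = 17 + 4Q gives Q* = 5.625, P* = 39.5.
With the tax, buyers' net willingness to pay falls by 13.5: (62 - 13.5) - 4Q = 17 + 4Q, so Q_t = 3.9375. Buyers pay P_b = 46.25; sellers receive P_s = P_b - 13.5 = 32.75.
Revenue is the tax times quantity traded: 13.5 x 3.9375 = 53.1562.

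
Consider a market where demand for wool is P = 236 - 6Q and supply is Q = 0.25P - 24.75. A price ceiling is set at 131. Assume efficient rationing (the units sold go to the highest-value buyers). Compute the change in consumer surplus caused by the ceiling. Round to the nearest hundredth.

Rewriting supply in inverse form: P = 99 + 4Q.
Without the control, 236 - 6Q = 99 + 4Q so Q* = 13.7 and P* = 153.8.
At P = 131, sellers supply (131 - 99)/4 = 8 while buyers want more, so the quantity traded is 8 at price 131.
CS goes from (1/2)(13.7)(82.2) = 563.07 to 648 (computed as (236 - 131)(8) - (1/2)(6)(8)^2), a change of 84.93.

84.93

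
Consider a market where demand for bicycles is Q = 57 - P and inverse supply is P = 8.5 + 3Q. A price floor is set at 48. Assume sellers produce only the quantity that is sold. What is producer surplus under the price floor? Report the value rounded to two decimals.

234.00

Rewriting demand in inverse form: P = 57 - Q.
Without the control, 57 - Q = 8.5 + 3Q so Q* = 12.125 and P* = 44.875.
At the floor price 48, quantity demanded is (57 - 48)/1 = 9; demand is the short side, so Q = 9 trades at P = 48.
The supply price at Q = 9 is 35.5. PS is the trapezoid between 48 and supply over [0, 9]: (1/2)[(48 - 8.5) + (48 - 35.5)](9) = 234.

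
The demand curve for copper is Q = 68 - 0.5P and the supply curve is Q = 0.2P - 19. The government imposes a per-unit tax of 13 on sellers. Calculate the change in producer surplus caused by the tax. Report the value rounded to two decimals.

-45.77

Rewriting demand in inverse form: P = 136 - 2Q.
Rewriting supply in inverse form: P = 95 + 5Q.
Without the tax, 136 - 2Q = 95 + 5Q so Q* = 5.8571 and P* = 124.2857.
A tax on sellers shifts supply up by 13: 136 - 2Q = 95 + 5Q + 13, so Q_t = 4. Buyers pay P_b = 128; sellers receive P_s = P_b - 13 = 115.
PS falls from (1/2)(5.8571)(29.2857) = 85.7653 to (1/2)(4)(20) = 40, a change of -45.7653.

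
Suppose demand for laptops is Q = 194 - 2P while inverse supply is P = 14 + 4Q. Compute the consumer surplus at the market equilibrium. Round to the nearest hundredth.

85.05

Rewriting demand in inverse form: P = 97 - 0.5Q.
Setting demand equal to supply, 83 = 4.5Q, so Q* = 18.4444 and P* = 87.7778.
Consumer surplus is the triangle under demand above P*: (1/2)(18.4444)(97 - 87.7778) = (1/2)(18.4444)(9.2222) = 85.0494.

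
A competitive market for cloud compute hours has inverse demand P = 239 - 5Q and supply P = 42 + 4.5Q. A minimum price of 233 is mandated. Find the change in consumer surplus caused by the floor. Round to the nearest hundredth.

Without the control, 239 - 5Q = 42 + 4.5Q so Q* = 20.7368 and P* = 135.3158.
At P = 233, buyers demand (239 - 233)/5 = 1.2 while sellers would supply more, so the quantity traded is 1.2 at price 233.
CS goes from (1/2)(20.7368)(103.6842) = 1075.0416 to 3.6 (computed as (239 - 233)(1.2) - (1/2)(5)(1.2)^2), a change of -1071.4416.

-1071.44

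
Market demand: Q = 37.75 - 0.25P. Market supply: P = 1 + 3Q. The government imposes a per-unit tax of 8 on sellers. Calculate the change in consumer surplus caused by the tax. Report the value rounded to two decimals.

Rewriting demand in inverse form: P = 151 - 4Q.
Pre-tax equilibrium: 151 - 4Q = 1 + 3Q gives Q* = 21.4286, P* = 65.2857.
With the tax, sellers need 8 more per unit: 151 - 4Q = 1 + 3Q + 8, so Q_t = 20.2857. Buyers pay P_b = 69.8571; sellers receive P_s = P_b - 8 = 61.8571.
CS falls from (1/2)(21.4286)(85.7143) = 918.3673 to (1/2)(20.2857)(81.1429) = 823.0204, a change of -95.3469.

-95.35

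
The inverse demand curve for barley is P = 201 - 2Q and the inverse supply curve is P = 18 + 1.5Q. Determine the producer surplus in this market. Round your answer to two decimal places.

Equilibrium: 201 - 2Q = 18 + 1.5Q, so Q* = 52.2857 and P* = 96.4286.
PS is the area between P* and the supply curve from 0 to Q*: (1/2)(52.2857)(78.4286) = 2050.3469.

2050.35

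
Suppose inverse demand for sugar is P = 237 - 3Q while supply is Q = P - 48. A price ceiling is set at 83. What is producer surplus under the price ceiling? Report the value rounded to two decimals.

612.50

Rewriting supply in inverse form: P = 48 + Q.
Free-market equilibrium: 237 - 3Q = 48 + Q gives Q* = 47.25, P* = 95.25.
At P = 83, sellers supply (83 - 48)/1 = 35 while buyers want more, so the quantity traded is 35 at price 83.
PS is the triangle above supply below 83: (1/2)(35)(83 - 48) = 612.5.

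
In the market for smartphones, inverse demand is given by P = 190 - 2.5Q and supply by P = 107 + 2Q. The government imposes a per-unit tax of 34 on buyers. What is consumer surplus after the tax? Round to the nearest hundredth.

148.21

Without the tax, 190 - 2.5Q = 107 + 2Q so Q* = 18.4444 and P* = 143.8889.
A tax on buyers shifts demand down by 34: (190 - 34) - 2.5Q = 107 + 2Q, so Q_t = 10.8889. Buyers pay P_b = 162.7778; sellers receive P_s = P_b - 34 = 128.7778.
Consumer surplus is the triangle under demand above P_b: (1/2)(10.8889)(190 - 162.7778) = 148.2099.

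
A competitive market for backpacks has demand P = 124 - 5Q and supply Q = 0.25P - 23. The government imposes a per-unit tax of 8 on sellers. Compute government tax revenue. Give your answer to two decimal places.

21.33

Rewriting supply in inverse form: P = 92 + 4Q.
Pre-tax equilibrium: 124 - 5Q = 92 + 4Q gives Q* = 3.5556, P* = 106.2222.
A tax on sellers shifts supply up by 8: 124 - 5Q = 92 + 4Q + 8, so Q_t = 2.6667. Buyers pay P_b = 110.6667; sellers receive P_s = P_b - 8 = 102.6667.
Tax revenue = t x Q_t = 8 x 2.6667 = 21.3333.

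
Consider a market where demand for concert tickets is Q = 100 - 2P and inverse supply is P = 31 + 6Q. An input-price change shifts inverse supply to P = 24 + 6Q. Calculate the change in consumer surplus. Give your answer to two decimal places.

1.86

Rewriting demand in inverse form: P = 50 - 0.5Q.
Initial equilibrium: Q_0 = 2.9231, P_0 = 48.5385; CS_0 = (1/2)(2.9231)(1.4615) = 2.1361, PS_0 = (1/2)(2.9231)(17.5385) = 25.6331.
New equilibrium: 50 - 0.5Q = 24 + 6Q gives Q_1 = 4, P_1 = 48; CS_1 = 4, PS_1 = 48.
Change in consumer surplus = 4 - 2.1361 = 1.8639.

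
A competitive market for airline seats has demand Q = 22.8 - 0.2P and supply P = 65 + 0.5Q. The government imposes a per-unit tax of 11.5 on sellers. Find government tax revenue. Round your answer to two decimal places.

Rewriting demand in inverse form: P = 114 - 5Q.
Pre-tax equilibrium: 114 - 5Q = 65 + 0.5Q gives Q* = 8.9091, P* = 69.4545.
A tax on sellers shifts supply up by 11.5: 114 - 5Q = 65 + 0.5Q + 11.5, so Q_t = 6.8182. Buyers pay P_b = 79.9091; sellers receive P_s = P_b - 11.5 = 68.4091.
Revenue is the tax times quantity traded: 11.5 x 6.8182 = 78.4091.

78.41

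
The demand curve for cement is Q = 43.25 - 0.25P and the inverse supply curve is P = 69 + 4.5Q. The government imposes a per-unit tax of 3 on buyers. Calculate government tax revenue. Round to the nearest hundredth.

35.65

Rewriting demand in inverse form: P = 173 - 4Q.
Pre-tax equilibrium: 173 - 4Q = 69 + 4.5Q gives Q* = 12.2353, P* = 124.0588.
With the tax, buyers' net willingness to pay falls by 3: (173 - 3) - 4Q = 69 + 4.5Q, so Q_t = 11.8824. Buyers pay P_b = 125.4706; sellers receive P_s = P_b - 3 = 122.4706.
Tax revenue = t x Q_t = 3 x 11.8824 = 35.6471.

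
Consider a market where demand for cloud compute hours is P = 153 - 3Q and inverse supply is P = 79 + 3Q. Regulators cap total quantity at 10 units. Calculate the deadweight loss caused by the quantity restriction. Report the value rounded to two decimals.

16.33

Without the quota, 153 - 3Q = 79 + 3Q gives Q* = 12.3333.
At Q = 10 the demand price is 153 - 3(10) = 123 and the supply price is 79 + 3(10) = 109.
Deadweight loss is the triangle between the curves from 10 to 12.3333: (1/2)(123 - 109)(12.3333 - 10) = 16.3333.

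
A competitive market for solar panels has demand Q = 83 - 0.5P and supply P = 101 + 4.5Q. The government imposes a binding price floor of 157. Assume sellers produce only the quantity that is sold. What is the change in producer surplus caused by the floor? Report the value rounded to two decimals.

-18.56

Rewriting demand in inverse form: P = 166 - 2Q.
Without the control, 166 - 2Q = 101 + 4.5Q so Q* = 10 and P* = 146.
At P = 157, buyers demand (166 - 157)/2 = 4.5 while sellers would supply more, so the quantity traded is 4.5 at price 157.
PS goes from (1/2)(10)(45) = 225 to 206.4375 (computed as (157 - 101)(4.5) - (1/2)(4.5)(4.5)^2), a change of -18.5625.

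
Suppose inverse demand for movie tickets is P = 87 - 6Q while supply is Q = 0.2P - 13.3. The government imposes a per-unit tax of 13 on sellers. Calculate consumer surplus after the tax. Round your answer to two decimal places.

Rewriting supply in inverse form: P = 66.5 + 5Q.
Pre-tax equilibrium: 87 - 6Q = 66.5 + 5Q gives Q* = 1.8636, P* = 75.8182.
A tax on sellers shifts supply up by 13: 87 - 6Q = 66.5 + 5Q + 13, so Q_t = 0.6818. Buyers pay P_b = 82.9091; sellers receive P_s = P_b - 13 = 69.9091.
CS = (1/2)(Q_t)(87 - P_b) = (1/2)(0.6818)(4.0909) = 1.3946.

1.39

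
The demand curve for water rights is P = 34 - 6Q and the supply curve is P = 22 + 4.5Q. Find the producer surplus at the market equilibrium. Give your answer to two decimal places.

2.94

Setting demand equal to supply, 12 = 10.5Q, so Q* = 1.1429 and P* = 27.1429.
PS is the area between P* and the supply curve from 0 to Q*: (1/2)(1.1429)(5.1429) = 2.9388.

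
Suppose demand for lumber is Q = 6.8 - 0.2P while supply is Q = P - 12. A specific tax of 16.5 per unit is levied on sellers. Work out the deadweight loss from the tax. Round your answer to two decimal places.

Rewriting demand in inverse form: P = 34 - 5Q.
Rewriting supply in inverse form: P = 12 + Q.
Without the tax, 34 - 5Q = 12 + Q so Q* = 3.6667 and P* = 15.6667.
A tax on sellers shifts supply up by 16.5: 34 - 5Q = 12 + Q + 16.5, so Q_t = 0.9167. Buyers pay P_b = 29.4167; sellers receive P_s = P_b - 16.5 = 12.9167.
The welfare triangle lost has base Q* - Q_t = 2.75 and height t = 16.5, so DWL = (1/2)(2.75)(16.5) = 22.6875.

22.69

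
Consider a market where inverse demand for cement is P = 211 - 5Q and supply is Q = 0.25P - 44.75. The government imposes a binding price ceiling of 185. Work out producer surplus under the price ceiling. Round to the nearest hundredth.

Rewriting supply in inverse form: P = 179 + 4Q.
Without the control, 211 - 5Q = 179 + 4Q so Q* = 3.5556 and P* = 193.2222.
At the ceiling price 185, quantity supplied is (185 - 179)/4 = 1.5; supply is the short side, so Q = 1.5 trades at P = 185.
PS is the triangle above supply below 185: (1/2)(1.5)(185 - 179) = 4.5.

4.50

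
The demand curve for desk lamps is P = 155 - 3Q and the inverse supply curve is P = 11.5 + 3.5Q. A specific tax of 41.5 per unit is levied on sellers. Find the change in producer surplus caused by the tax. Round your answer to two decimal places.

-422.00

Without the tax, 155 - 3Q = 11.5 + 3.5Q so Q* = 22.0769 and P* = 88.7692.
A tax on sellers shifts supply up by 41.5: 155 - 3Q = 11.5 + 3.5Q + 41.5, so Q_t = 15.6923. Buyers pay P_b = 107.9231; sellers receive P_s = P_b - 41.5 = 66.4231.
Producers lose the trapezoid between P_s and P* out to Q_t plus the triangle from Q_t to Q*: change in PS = 430.9349 - 852.9334 = -421.9985.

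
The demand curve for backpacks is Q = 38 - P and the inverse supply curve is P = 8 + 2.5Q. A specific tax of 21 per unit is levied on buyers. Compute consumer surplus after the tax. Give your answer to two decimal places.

3.31

Rewriting demand in inverse form: P = 38 - Q.
Pre-tax equilibrium: 38 - Q = 8 + 2.5Q gives Q* = 8.5714, P* = 29.4286.
A tax on buyers shifts demand down by 21: (38 - 21) - Q = 8 + 2.5Q, so Q_t = 2.5714. Buyers pay P_b = 35.4286; sellers receive P_s = P_b - 21 = 14.4286.
Consumer surplus is the triangle under demand above P_b: (1/2)(2.5714)(38 - 35.4286) = 3.3061.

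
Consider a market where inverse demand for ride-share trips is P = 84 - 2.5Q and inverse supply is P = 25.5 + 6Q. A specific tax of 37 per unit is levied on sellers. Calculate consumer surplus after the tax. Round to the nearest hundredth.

Without the tax, 84 - 2.5Q = 25.5 + 6Q so Q* = 6.8824 and P* = 66.7941.
With the tax, sellers need 37 more per unit: 84 - 2.5Q = 25.5 + 6Q + 37, so Q_t = 2.5294. Buyers pay P_b = 77.6765; sellers receive P_s = P_b - 37 = 40.6765.
CS = (1/2)(Q_t)(84 - P_b) = (1/2)(2.5294)(6.3235) = 7.9974.

8.00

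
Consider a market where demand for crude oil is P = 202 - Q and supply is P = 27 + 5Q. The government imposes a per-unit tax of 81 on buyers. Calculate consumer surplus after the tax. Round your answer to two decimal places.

122.72

Without the tax, 202 - Q = 27 + 5Q so Q* = 29.1667 and P* = 172.8333.
A tax on buyers shifts demand down by 81: (202 - 81) - Q = 27 + 5Q, so Q_t = 15.6667. Buyers pay P_b = 186.3333; sellers receive P_s = P_b - 81 = 105.3333.
Consumer surplus is the triangle under demand above P_b: (1/2)(15.6667)(202 - 186.3333) = 122.7222.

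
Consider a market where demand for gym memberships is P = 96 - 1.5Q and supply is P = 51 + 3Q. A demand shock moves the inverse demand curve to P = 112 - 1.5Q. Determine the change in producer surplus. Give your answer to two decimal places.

125.63

Initial equilibrium: Q_0 = 10, P_0 = 81; CS_0 = (1/2)(10)(15) = 75, PS_0 = (1/2)(10)(30) = 150.
New equilibrium: 112 - 1.5Q = 51 + 3Q gives Q_1 = 13.5556, P_1 = 91.6667; CS_1 = 137.8148, PS_1 = 275.6296.
Change in producer surplus = 275.6296 - 150 = 125.6296.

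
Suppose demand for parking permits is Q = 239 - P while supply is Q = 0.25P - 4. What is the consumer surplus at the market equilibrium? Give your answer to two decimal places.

Rewriting demand in inverse form: P = 239 - Q.
Rewriting supply in inverse form: P = 16 + 4Q.
Equilibrium: 239 - Q = 16 + 4Q, so Q* = 44.6 and P* = 194.4.
CS is the area between the demand curve and P* from 0 to Q*: (1/2)(44.6)(44.6) = 994.58.

994.58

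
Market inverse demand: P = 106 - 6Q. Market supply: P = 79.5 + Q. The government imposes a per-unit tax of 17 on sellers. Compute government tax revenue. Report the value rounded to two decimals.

Pre-tax equilibrium: 106 - 6Q = 79.5 + Q gives Q* = 3.7857, P* = 83.2857.
A tax on sellers shifts supply up by 17: 106 - 6Q = 79.5 + Q + 17, so Q_t = 1.3571. Buyers pay P_b = 97.8571; sellers receive P_s = P_b - 17 = 80.8571.
Tax revenue = t x Q_t = 17 x 1.3571 = 23.0714.

23.07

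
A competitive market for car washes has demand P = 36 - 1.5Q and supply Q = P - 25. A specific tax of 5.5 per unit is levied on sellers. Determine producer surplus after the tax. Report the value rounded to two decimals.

2.42

Rewriting supply in inverse form: P = 25 + Q.
Without the tax, 36 - 1.5Q = 25 + Q so Q* = 4.4 and P* = 29.4.
A tax on sellers shifts supply up by 5.5: 36 - 1.5Q = 25 + Q + 5.5, so Q_t = 2.2. Buyers pay P_b = 32.7; sellers receive P_s = P_b - 5.5 = 27.2.
Producer surplus is the triangle above supply below P_s: (1/2)(2.2)(27.2 - 25) = 2.42.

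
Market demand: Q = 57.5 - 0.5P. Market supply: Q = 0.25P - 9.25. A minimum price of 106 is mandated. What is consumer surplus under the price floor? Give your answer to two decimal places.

20.25

Rewriting demand in inverse form: P = 115 - 2Q.
Rewriting supply in inverse form: P = 37 + 4Q.
Without the control, 115 - 2Q = 37 + 4Q so Q* = 13 and P* = 89.
At P = 106, buyers demand (115 - 106)/2 = 4.5 while sellers would supply more, so the quantity traded is 4.5 at price 106.
CS is the triangle under demand above 106: (1/2)(4.5)(115 - 106) = 20.25.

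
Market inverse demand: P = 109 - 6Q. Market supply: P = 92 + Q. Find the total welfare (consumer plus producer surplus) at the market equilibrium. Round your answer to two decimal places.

Set 109 - 6Q = 92 + Q, which gives 17 = 7Q, so Q* = 2.4286 and P* = 109 - 6(2.4286) = 94.4286.
CS = (1/2)(2.4286)(14.5714) = 17.6939 and PS = (1/2)(2.4286)(2.4286) = 2.949, so total surplus = 20.6429.

20.64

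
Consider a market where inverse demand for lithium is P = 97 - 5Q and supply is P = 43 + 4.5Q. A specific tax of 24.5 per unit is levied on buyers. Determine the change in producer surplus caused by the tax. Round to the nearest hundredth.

Pre-tax equilibrium: 97 - 5Q = 43 + 4.5Q gives Q* = 5.6842, P* = 68.5789.
With the tax, buyers' net willingness to pay falls by 24.5: (97 - 24.5) - 5Q = 43 + 4.5Q, so Q_t = 3.1053. Buyers pay P_b = 81.4737; sellers receive P_s = P_b - 24.5 = 56.9737.
PS falls from (1/2)(5.6842)(25.5789) = 72.6981 to (1/2)(3.1053)(13.9737) = 21.696, a change of -51.0021.

-51.00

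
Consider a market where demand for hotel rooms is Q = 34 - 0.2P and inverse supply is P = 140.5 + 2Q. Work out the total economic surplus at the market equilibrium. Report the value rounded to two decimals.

62.16

Rewriting demand in inverse form: P = 170 - 5Q.
Set 170 - 5Q = 140.5 + 2Q, which gives 29.5 = 7Q, so Q* = 4.2143 and P* = 170 - 5(4.2143) = 148.9286.
CS = (1/2)(4.2143)(21.0714) = 44.4005 and PS = (1/2)(4.2143)(8.4286) = 17.7602, so total surplus = 62.1607.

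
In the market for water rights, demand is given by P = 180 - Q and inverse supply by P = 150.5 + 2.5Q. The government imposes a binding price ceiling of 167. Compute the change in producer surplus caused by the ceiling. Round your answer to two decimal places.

Free-market equilibrium: 180 - Q = 150.5 + 2.5Q gives Q* = 8.4286, P* = 171.5714.
At the ceiling price 167, quantity supplied is (167 - 150.5)/2.5 = 6.6; supply is the short side, so Q = 6.6 trades at P = 167.
PS goes from (1/2)(8.4286)(21.0714) = 88.801 to 54.45 (computed as (167 - 150.5)(6.6) - (1/2)(2.5)(6.6)^2), a change of -34.351.

-34.35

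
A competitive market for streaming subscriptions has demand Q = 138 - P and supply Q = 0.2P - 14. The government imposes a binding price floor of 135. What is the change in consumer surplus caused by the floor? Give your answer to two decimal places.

Rewriting demand in inverse form: P = 138 - Q.
Rewriting supply in inverse form: P = 70 + 5Q.
Without the control, 138 - Q = 70 + 5Q so Q* = 11.3333 and P* = 126.6667.
At the floor price 135, quantity demanded is (138 - 135)/1 = 3; demand is the short side, so Q = 3 trades at P = 135.
CS goes from (1/2)(11.3333)(11.3333) = 64.2222 to 4.5 (computed as (138 - 135)(3) - (1/2)(1)(3)^2), a change of -59.7222.

-59.72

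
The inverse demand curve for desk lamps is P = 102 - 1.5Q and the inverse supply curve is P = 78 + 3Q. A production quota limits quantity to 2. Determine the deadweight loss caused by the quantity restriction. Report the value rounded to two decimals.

Unrestricted equilibrium: Q* = (102 - 78)/(1.5 + 3) = 5.3333.
At Q = 2 the demand price is 102 - 1.5(2) = 99 and the supply price is 78 + 3(2) = 84.
DWL = (1/2)(gap between curves at 2) x (Q* - 2) = (1/2)(15)(3.3333) = 25.

25.00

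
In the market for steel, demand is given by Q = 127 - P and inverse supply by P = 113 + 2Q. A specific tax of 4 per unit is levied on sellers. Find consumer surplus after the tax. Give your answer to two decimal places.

Rewriting demand in inverse form: P = 127 - Q.
Without the tax, 127 - Q = 113 + 2Q so Q* = 4.6667 and P* = 122.3333.
A tax on sellers shifts supply up by 4: 127 - Q = 113 + 2Q + 4, so Q_t = 3.3333. Buyers pay P_b = 123.6667; sellers receive P_s = P_b - 4 = 119.6667.
Consumer surplus is the triangle under demand above P_b: (1/2)(3.3333)(127 - 123.6667) = 5.5556.

5.56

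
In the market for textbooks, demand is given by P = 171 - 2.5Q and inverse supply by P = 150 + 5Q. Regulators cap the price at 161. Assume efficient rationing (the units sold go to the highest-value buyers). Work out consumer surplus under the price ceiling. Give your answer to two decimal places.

15.95

Without the control, 171 - 2.5Q = 150 + 5Q so Q* = 2.8 and P* = 164.
At the ceiling price 161, quantity supplied is (161 - 150)/5 = 2.2; supply is the short side, so Q = 2.2 trades at P = 161.
The demand price at Q = 2.2 is 165.5. CS is the trapezoid between demand and 161 over [0, 2.2]: (1/2)[(171 - 161) + (165.5 - 161)](2.2) = 15.95.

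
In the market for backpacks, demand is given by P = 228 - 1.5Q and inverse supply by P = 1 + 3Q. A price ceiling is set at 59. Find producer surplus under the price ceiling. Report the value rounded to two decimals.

Without the control, 228 - 1.5Q = 1 + 3Q so Q* = 50.4444 and P* = 152.3333.
At the ceiling price 59, quantity supplied is (59 - 1)/3 = 19.3333; supply is the short side, so Q = 19.3333 trades at P = 59.
PS is the triangle above supply below 59: (1/2)(19.3333)(59 - 1) = 560.6667.

560.67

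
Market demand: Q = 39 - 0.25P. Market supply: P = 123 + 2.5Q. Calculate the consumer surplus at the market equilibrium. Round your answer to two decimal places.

51.55

Rewriting demand in inverse form: P = 156 - 4Q.
Setting demand equal to supply, 33 = 6.5Q, so Q* = 5.0769 and P* = 135.6923.
CS is the area between the demand curve and P* from 0 to Q*: (1/2)(5.0769)(20.3077) = 51.5503.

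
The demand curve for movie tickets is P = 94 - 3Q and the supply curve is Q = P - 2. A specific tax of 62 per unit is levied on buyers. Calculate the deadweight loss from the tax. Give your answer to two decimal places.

Rewriting supply in inverse form: P = 2 + Q.
Pre-tax equilibrium: 94 - 3Q = 2 + Q gives Q* = 23, P* = 25.
A tax on buyers shifts demand down by 62: (94 - 62) - 3Q = 2 + Q, so Q_t = 7.5. Buyers pay P_b = 71.5; sellers receive P_s = P_b - 62 = 9.5.
The welfare triangle lost has base Q* - Q_t = 15.5 and height t = 62, so DWL = (1/2)(15.5)(62) = 480.5.

480.50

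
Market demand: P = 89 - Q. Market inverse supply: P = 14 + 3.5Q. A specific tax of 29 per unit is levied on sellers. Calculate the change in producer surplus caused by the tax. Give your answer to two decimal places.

-303.25

Pre-tax equilibrium: 89 - Q = 14 + 3.5Q gives Q* = 16.6667, P* = 72.3333.
With the tax, sellers need 29 more per unit: 89 - Q = 14 + 3.5Q + 29, so Q_t = 10.2222. Buyers pay P_b = 78.7778; sellers receive P_s = P_b - 29 = 49.7778.
PS falls from (1/2)(16.6667)(58.3333) = 486.1111 to (1/2)(10.2222)(35.7778) = 182.8642, a change of -303.2469.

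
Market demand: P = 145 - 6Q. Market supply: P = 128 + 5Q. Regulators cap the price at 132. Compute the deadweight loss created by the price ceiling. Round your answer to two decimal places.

Without the control, 145 - 6Q = 128 + 5Q so Q* = 1.5455 and P* = 135.7273.
At the ceiling price 132, quantity supplied is (132 - 128)/5 = 0.8; supply is the short side, so Q = 0.8 trades at P = 132.
At Q = 0.8 the demand price is 140.2 and the supply price is 132. Deadweight loss is the triangle between the curves from 0.8 to 1.5455: (1/2)(140.2 - 132)(1.5455 - 0.8) = 3.0564.

3.06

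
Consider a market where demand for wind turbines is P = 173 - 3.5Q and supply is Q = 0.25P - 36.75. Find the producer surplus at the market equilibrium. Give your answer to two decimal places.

Rewriting supply in inverse form: P = 147 + 4Q.
Setting demand equal to supply, 26 = 7.5Q, so Q* = 3.4667 and P* = 160.8667.
The supply curve's price intercept is 147, so PS = (1/2)(Q*)(P* - 147) = (1/2)(3.4667)(13.8667) = 24.0356.

24.04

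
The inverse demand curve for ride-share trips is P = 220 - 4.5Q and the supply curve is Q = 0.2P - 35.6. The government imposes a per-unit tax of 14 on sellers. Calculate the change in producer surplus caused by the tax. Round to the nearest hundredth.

Rewriting supply in inverse form: P = 178 + 5Q.
Without the tax, 220 - 4.5Q = 178 + 5Q so Q* = 4.4211 and P* = 200.1053.
A tax on sellers shifts supply up by 14: 220 - 4.5Q = 178 + 5Q + 14, so Q_t = 2.9474. Buyers pay P_b = 206.7368; sellers receive P_s = P_b - 14 = 192.7368.
PS falls from (1/2)(4.4211)(22.1053) = 48.8643 to (1/2)(2.9474)(14.7368) = 21.7175, a change of -27.1468.

-27.15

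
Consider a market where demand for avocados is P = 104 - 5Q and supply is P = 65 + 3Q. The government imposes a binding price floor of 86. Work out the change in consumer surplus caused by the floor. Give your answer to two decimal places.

Without the control, 104 - 5Q = 65 + 3Q so Q* = 4.875 and P* = 79.625.
At P = 86, buyers demand (104 - 86)/5 = 3.6 while sellers would supply more, so the quantity traded is 3.6 at price 86.
CS goes from (1/2)(4.875)(24.375) = 59.4141 to 32.4 (computed as (104 - 86)(3.6) - (1/2)(5)(3.6)^2), a change of -27.0141.

-27.01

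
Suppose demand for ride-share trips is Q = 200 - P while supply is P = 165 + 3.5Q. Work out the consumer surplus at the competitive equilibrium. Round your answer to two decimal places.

30.25

Rewriting demand in inverse form: P = 200 - Q.
Set 200 - Q = 165 + 3.5Q, which gives 35 = 4.5Q, so Q* = 7.7778 and P* = 200 - (7.7778) = 192.2222.
Consumer surplus is the triangle under demand above P*: (1/2)(7.7778)(200 - 192.2222) = (1/2)(7.7778)(7.7778) = 30.2469.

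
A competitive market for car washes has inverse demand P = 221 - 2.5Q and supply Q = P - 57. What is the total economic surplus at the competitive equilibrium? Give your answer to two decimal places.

Rewriting supply in inverse form: P = 57 + Q.
Set 221 - 2.5Q = 57 + Q, which gives 164 = 3.5Q, so Q* = 46.8571 and P* = 221 - 2.5(46.8571) = 103.8571.
Total surplus is the full triangle between the curves from 0 to Q*: (1/2)(46.8571)(221 - 57) = 3842.2857.

3842.29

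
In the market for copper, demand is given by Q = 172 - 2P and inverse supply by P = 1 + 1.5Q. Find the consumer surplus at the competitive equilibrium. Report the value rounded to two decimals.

Rewriting demand in inverse form: P = 86 - 0.5Q.
Setting demand equal to supply, 85 = 2Q, so Q* = 42.5 and P* = 64.75.
Consumer surplus is the triangle under demand above P*: (1/2)(42.5)(86 - 64.75) = (1/2)(42.5)(21.25) = 451.5625.

451.56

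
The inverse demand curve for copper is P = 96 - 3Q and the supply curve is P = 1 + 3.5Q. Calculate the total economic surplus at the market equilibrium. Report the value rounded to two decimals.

694.23

Setting demand equal to supply, 95 = 6.5Q, so Q* = 14.6154 and P* = 52.1538.
CS = (1/2)(14.6154)(43.8462) = 320.4142 and PS = (1/2)(14.6154)(51.1538) = 373.8166, so total surplus = 694.2308.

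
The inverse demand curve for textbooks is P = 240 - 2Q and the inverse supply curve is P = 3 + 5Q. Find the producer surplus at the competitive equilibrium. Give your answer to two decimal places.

Equilibrium: 240 - 2Q = 3 + 5Q, so Q* = 33.8571 and P* = 172.2857.
The supply curve's price intercept is 3, so PS = (1/2)(Q*)(P* - 3) = (1/2)(33.8571)(169.2857) = 2865.7653.

2865.77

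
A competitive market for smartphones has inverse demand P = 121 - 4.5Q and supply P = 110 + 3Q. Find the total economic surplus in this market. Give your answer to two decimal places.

Setting demand equal to supply, 11 = 7.5Q, so Q* = 1.4667 and P* = 114.4.
Total surplus is the full triangle between the curves from 0 to Q*: (1/2)(1.4667)(121 - 110) = 8.0667.

8.07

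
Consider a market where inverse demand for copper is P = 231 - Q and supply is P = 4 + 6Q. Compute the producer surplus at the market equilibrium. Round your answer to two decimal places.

3154.84

Set 231 - Q = 4 + 6Q, which gives 227 = 7Q, so Q* = 32.4286 and P* = 231 - (32.4286) = 198.5714.
The supply curve's price intercept is 4, so PS = (1/2)(Q*)(P* - 4) = (1/2)(32.4286)(194.5714) = 3154.8367.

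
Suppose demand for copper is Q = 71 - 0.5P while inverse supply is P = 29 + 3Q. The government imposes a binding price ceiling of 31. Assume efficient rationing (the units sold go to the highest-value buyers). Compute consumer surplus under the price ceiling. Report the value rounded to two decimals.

Rewriting demand in inverse form: P = 142 - 2Q.
Without the control, 142 - 2Q = 29 + 3Q so Q* = 22.6 and P* = 96.8.
At P = 31, sellers supply (31 - 29)/3 = 0.6667 while buyers want more, so the quantity traded is 0.6667 at price 31.
The demand price at Q = 0.6667 is 140.6667. CS is the trapezoid between demand and 31 over [0, 0.6667]: (1/2)[(142 - 31) + (140.6667 - 31)](0.6667) = 73.5556.

73.56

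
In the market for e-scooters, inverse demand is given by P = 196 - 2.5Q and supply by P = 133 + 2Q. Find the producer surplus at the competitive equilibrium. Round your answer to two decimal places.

Set 196 - 2.5Q = 133 + 2Q, which gives 63 = 4.5Q, so Q* = 14 and P* = 196 - 2.5(14) = 161.
PS is the area between P* and the supply curve from 0 to Q*: (1/2)(14)(28) = 196.

196.00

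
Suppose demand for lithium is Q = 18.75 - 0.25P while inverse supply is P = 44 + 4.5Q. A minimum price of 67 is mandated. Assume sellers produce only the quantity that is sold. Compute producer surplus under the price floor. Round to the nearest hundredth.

Rewriting demand in inverse form: P = 75 - 4Q.
Without the control, 75 - 4Q = 44 + 4.5Q so Q* = 3.6471 and P* = 60.4118.
At P = 67, buyers demand (75 - 67)/4 = 2 while sellers would supply more, so the quantity traded is 2 at price 67.
The supply price at Q = 2 is 53. PS is the trapezoid between 67 and supply over [0, 2]: (1/2)[(67 - 44) + (67 - 53)](2) = 37.

37.00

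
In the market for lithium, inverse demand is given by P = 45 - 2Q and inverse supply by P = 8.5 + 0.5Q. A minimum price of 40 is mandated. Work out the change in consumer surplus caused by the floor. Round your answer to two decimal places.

Free-market equilibrium: 45 - 2Q = 8.5 + 0.5Q gives Q* = 14.6, P* = 15.8.
At the floor price 40, quantity demanded is (45 - 40)/2 = 2.5; demand is the short side, so Q = 2.5 trades at P = 40.
CS goes from (1/2)(14.6)(29.2) = 213.16 to 6.25 (computed as (45 - 40)(2.5) - (1/2)(2)(2.5)^2), a change of -206.91.

-206.91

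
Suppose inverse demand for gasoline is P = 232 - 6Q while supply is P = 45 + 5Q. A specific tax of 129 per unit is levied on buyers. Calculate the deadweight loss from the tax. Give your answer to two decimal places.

Pre-tax equilibrium: 232 - 6Q = 45 + 5Q gives Q* = 17, P* = 130.
With the tax, buyers' net willingness to pay falls by 129: (232 - 129) - 6Q = 45 + 5Q, so Q_t = 5.2727. Buyers pay P_b = 200.3636; sellers receive P_s = P_b - 129 = 71.3636.
The welfare triangle lost has base Q* - Q_t = 11.7273 and height t = 129, so DWL = (1/2)(11.7273)(129) = 756.4091.

756.41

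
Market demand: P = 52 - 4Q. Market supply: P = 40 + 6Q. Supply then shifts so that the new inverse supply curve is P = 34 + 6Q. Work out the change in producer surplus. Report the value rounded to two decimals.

Initial equilibrium: Q_0 = 1.2, P_0 = 47.2; CS_0 = (1/2)(1.2)(4.8) = 2.88, PS_0 = (1/2)(1.2)(7.2) = 4.32.
New equilibrium: 52 - 4Q = 34 + 6Q gives Q_1 = 1.8, P_1 = 44.8; CS_1 = 6.48, PS_1 = 9.72.
Change in producer surplus = 9.72 - 4.32 = 5.4.

5.40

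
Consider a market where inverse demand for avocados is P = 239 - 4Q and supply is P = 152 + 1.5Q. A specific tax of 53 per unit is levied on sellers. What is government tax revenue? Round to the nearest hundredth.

Without the tax, 239 - 4Q = 152 + 1.5Q so Q* = 15.8182 and P* = 175.7273.
With the tax, sellers need 53 more per unit: 239 - 4Q = 152 + 1.5Q + 53, so Q_t = 6.1818. Buyers pay P_b = 214.2727; sellers receive P_s = P_b - 53 = 161.2727.
Tax revenue = t x Q_t = 53 x 6.1818 = 327.6364.

327.64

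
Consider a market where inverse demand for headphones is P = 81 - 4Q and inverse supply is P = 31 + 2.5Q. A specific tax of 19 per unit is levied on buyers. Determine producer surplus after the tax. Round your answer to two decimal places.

28.43

Without the tax, 81 - 4Q = 31 + 2.5Q so Q* = 7.6923 and P* = 50.2308.
A tax on buyers shifts demand down by 19: (81 - 19) - 4Q = 31 + 2.5Q, so Q_t = 4.7692. Buyers pay P_b = 61.9231; sellers receive P_s = P_b - 19 = 42.9231.
PS = (1/2)(Q_t)(P_s - 31) = (1/2)(4.7692)(11.9231) = 28.432.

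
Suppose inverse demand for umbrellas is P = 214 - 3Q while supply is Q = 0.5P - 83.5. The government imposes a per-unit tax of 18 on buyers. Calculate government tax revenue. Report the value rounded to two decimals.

104.40

Rewriting supply in inverse form: P = 167 + 2Q.
Pre-tax equilibrium: 214 - 3Q = 167 + 2Q gives Q* = 9.4, P* = 185.8.
A tax on buyers shifts demand down by 18: (214 - 18) - 3Q = 167 + 2Q, so Q_t = 5.8. Buyers pay P_b = 196.6; sellers receive P_s = P_b - 18 = 178.6.
Tax revenue = t x Q_t = 18 x 5.8 = 104.4.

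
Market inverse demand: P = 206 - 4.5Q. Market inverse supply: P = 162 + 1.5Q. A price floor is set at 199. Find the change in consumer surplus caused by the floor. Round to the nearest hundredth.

-115.56

Without the control, 206 - 4.5Q = 162 + 1.5Q so Q* = 7.3333 and P* = 173.
At P = 199, buyers demand (206 - 199)/4.5 = 1.5556 while sellers would supply more, so the quantity traded is 1.5556 at price 199.
CS goes from (1/2)(7.3333)(33) = 121 to 5.4444 (computed as (206 - 199)(1.5556) - (1/2)(4.5)(1.5556)^2), a change of -115.5556.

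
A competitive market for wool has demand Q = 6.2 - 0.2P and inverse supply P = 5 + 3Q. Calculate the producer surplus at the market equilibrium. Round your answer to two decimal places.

15.84

Rewriting demand in inverse form: P = 31 - 5Q.
Set 31 - 5Q = 5 + 3Q, which gives 26 = 8Q, so Q* = 3.25 and P* = 31 - 5(3.25) = 14.75.
Producer surplus is the triangle above supply below P*: (1/2)(3.25)(14.75 - 5) = (1/2)(3.25)(9.75) = 15.8438.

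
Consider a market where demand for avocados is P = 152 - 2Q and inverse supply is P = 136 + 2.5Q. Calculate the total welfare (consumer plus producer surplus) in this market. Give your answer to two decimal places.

28.44

Setting demand equal to supply, 16 = 4.5Q, so Q* = 3.5556 and P* = 144.8889.
CS = (1/2)(3.5556)(7.1111) = 12.642 and PS = (1/2)(3.5556)(8.8889) = 15.8025, so total surplus = 28.4444.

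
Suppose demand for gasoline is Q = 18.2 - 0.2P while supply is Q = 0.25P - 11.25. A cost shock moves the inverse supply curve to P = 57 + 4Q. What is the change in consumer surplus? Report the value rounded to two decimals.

-29.63

Rewriting demand in inverse form: P = 91 - 5Q.
Rewriting supply in inverse form: P = 45 + 4Q.
Initial equilibrium: Q_0 = 5.1111, P_0 = 65.4444; CS_0 = (1/2)(5.1111)(25.5556) = 65.3086, PS_0 = (1/2)(5.1111)(20.4444) = 52.2469.
New equilibrium: 91 - 5Q = 57 + 4Q gives Q_1 = 3.7778, P_1 = 72.1111; CS_1 = 35.679, PS_1 = 28.5432.
Change in consumer surplus = 35.679 - 65.3086 = -29.6296.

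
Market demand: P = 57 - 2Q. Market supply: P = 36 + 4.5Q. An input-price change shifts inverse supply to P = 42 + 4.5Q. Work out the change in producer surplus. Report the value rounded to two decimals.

Initial equilibrium: Q_0 = 3.2308, P_0 = 50.5385; CS_0 = (1/2)(3.2308)(6.4615) = 10.4379, PS_0 = (1/2)(3.2308)(14.5385) = 23.4852.
New equilibrium: 57 - 2Q = 42 + 4.5Q gives Q_1 = 2.3077, P_1 = 52.3846; CS_1 = 5.3254, PS_1 = 11.9822.
Change in producer surplus = 11.9822 - 23.4852 = -11.503.

-11.50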